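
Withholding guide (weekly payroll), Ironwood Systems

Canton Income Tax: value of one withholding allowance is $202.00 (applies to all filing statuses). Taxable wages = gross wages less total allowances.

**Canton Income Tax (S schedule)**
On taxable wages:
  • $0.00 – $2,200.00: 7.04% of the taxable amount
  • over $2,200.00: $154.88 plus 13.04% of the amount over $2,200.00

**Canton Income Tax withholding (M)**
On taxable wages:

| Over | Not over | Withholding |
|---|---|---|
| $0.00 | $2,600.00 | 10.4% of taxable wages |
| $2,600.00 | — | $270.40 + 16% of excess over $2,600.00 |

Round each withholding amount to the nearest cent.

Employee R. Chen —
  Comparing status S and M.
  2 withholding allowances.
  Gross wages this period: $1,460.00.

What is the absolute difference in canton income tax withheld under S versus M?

Canton Income Tax (S): taxable = $1,460.00 − 2×$202.00 = $1,056.00
  7.04% × $1,056.00 = $74.34
Canton Income Tax (M): taxable = $1,460.00 − 2×$202.00 = $1,056.00
  10.4% × $1,056.00 = $109.82
Difference: |$74.34 − $109.82| = $35.48 (higher under M)

$35.48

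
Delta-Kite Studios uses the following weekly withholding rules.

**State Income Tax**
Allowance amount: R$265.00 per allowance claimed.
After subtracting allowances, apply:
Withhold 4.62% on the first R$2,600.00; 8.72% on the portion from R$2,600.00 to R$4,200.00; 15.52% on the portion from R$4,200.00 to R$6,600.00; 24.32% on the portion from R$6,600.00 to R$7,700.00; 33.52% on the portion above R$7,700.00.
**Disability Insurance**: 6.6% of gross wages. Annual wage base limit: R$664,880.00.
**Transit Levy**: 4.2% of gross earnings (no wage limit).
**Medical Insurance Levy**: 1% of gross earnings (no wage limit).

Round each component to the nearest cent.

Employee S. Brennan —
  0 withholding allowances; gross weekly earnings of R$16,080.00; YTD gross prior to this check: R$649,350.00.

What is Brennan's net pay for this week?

State Income Tax: taxable = R$16,080.00
  R$899.64 + 33.52% × (R$16,080.00 − R$7,700.00) = R$899.64 + 33.52% × R$8,380.00 = R$3,708.62
Disability Insurance: cap R$664,880.00 − YTD R$649,350.00 = R$15,530.00 subject; 6.6% × R$15,530.00 = R$1,024.98
Transit Levy: 4.2% × R$16,080.00 = R$675.36
Medical Insurance Levy: 1% × R$16,080.00 = R$160.80
Total withheld: R$3,708.62 + R$1,024.98 + R$675.36 + R$160.80 = R$5,569.76
Net pay: R$16,080.00 − R$5,569.76 = R$10,510.24

R$10,510.24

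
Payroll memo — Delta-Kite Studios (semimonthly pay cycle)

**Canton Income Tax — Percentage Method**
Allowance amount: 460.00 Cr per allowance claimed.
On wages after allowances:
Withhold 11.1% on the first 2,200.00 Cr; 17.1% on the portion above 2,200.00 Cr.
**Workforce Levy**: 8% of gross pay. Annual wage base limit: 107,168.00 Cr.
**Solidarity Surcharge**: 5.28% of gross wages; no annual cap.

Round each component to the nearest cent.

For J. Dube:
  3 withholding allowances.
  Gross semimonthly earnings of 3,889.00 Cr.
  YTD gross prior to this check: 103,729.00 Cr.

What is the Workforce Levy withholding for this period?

Workforce Levy: cap 107,168.00 Cr − YTD 103,729.00 Cr = 3,439.00 Cr subject; 8% × 3,439.00 Cr = 275.12 Cr

275.12 Cr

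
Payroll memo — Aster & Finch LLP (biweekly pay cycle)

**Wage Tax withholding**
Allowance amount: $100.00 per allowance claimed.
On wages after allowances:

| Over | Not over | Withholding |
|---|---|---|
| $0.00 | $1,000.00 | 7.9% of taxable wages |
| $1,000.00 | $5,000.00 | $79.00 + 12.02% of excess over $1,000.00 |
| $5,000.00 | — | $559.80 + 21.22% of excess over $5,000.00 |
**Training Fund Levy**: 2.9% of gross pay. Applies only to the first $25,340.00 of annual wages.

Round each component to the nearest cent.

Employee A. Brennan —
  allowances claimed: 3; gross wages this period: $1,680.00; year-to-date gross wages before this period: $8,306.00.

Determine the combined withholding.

Wage Tax: taxable = $1,680.00 − 3×$100.00 = $1,380.00
  $79.00 + 12.02% × ($1,380.00 − $1,000.00) = $79.00 + 12.02% × $380.00 = $124.68
Training Fund Levy: 2.9% × $1,680.00 = $48.72
Total: $124.68 + $48.72 = $173.40

$173.40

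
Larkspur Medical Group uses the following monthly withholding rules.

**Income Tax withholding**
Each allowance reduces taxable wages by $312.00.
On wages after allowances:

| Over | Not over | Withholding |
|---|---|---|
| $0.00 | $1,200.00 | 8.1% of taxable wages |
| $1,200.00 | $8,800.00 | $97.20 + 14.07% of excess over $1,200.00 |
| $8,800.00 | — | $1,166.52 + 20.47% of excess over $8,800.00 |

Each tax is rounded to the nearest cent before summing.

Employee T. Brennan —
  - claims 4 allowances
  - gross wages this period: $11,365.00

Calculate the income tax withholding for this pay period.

Income Tax: taxable = $11,365.00 − 4×$312.00 = $10,117.00
  $1,166.52 + 20.47% × ($10,117.00 − $8,800.00) = $1,166.52 + 20.47% × $1,317.00 = $1,436.11

$1,436.11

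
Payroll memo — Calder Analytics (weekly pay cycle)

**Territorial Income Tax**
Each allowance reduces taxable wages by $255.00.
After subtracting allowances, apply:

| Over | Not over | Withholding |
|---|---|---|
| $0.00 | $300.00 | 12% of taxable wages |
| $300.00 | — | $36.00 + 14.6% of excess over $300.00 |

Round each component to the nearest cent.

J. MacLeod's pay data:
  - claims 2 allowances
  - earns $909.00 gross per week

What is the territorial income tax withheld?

$50.45

Territorial Income Tax: taxable = $909.00 − 2×$255.00 = $399.00
  $36.00 + 14.6% × ($399.00 − $300.00) = $36.00 + 14.6% × $99.00 = $50.45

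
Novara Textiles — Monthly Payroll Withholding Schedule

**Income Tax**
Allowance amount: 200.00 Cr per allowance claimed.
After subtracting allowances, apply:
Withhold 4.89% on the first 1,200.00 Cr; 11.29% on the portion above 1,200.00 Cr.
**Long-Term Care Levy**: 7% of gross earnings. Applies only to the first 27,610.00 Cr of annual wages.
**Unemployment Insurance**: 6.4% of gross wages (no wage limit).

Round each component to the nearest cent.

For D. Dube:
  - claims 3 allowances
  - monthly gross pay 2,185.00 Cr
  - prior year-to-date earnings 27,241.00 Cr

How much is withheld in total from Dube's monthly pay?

267.82 Cr

Income Tax: taxable = 2,185.00 Cr − 3×200.00 Cr = 1,585.00 Cr
  58.68 Cr + 11.29% × (1,585.00 Cr − 1,200.00 Cr) = 58.68 Cr + 11.29% × 385.00 Cr = 102.15 Cr
Long-Term Care Levy: cap 27,610.00 Cr − YTD 27,241.00 Cr = 369.00 Cr subject; 7% × 369.00 Cr = 25.83 Cr
Unemployment Insurance: 6.4% × 2,185.00 Cr = 139.84 Cr
Total: 102.15 Cr + 25.83 Cr + 139.84 Cr = 267.82 Cr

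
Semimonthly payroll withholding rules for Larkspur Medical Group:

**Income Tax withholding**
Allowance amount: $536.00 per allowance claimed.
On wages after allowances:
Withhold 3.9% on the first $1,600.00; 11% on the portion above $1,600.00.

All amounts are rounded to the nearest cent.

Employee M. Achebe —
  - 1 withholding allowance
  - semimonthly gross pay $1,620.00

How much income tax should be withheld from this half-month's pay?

Income Tax: taxable = $1,620.00 − 1×$536.00 = $1,084.00
  3.9% × $1,084.00 = $42.28

$42.28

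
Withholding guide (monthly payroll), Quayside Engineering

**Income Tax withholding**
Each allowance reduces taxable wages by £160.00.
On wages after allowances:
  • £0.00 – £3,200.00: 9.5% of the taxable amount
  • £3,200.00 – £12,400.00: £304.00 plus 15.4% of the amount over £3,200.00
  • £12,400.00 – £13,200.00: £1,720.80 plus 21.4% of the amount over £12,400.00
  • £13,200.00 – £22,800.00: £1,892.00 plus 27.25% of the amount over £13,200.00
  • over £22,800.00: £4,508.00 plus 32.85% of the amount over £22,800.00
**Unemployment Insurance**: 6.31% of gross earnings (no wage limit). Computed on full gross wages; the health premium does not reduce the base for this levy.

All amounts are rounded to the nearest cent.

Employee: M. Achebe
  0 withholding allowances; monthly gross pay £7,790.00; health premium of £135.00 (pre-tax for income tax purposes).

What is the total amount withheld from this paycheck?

£1,481.62

Income Tax: taxable = £7,790.00 − £135.00 = £7,655.00
  £304.00 + 15.4% × (£7,655.00 − £3,200.00) = £304.00 + 15.4% × £4,455.00 = £990.07
Unemployment Insurance: 6.31% × £7,790.00 = £491.55
Total: £990.07 + £491.55 = £1,481.62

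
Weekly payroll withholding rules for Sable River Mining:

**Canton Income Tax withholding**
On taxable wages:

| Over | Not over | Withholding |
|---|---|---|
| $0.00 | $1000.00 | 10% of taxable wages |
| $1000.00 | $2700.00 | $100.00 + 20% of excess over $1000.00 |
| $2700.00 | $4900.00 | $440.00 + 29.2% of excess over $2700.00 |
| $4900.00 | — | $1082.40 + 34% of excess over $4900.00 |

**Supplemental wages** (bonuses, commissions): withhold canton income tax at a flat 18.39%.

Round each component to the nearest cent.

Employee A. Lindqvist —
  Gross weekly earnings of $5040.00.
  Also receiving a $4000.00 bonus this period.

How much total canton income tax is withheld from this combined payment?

Canton Income Tax: taxable = $5040.00
  $1082.40 + 34% × ($5040.00 − $4900.00) = $1082.40 + 34% × $140.00 = $1130.00
Supplemental (18.39% flat on bonus): 18.39% × $4000.00 = $735.60
Total canton income tax: $1130.00 + $735.60 = $1865.60

$1865.60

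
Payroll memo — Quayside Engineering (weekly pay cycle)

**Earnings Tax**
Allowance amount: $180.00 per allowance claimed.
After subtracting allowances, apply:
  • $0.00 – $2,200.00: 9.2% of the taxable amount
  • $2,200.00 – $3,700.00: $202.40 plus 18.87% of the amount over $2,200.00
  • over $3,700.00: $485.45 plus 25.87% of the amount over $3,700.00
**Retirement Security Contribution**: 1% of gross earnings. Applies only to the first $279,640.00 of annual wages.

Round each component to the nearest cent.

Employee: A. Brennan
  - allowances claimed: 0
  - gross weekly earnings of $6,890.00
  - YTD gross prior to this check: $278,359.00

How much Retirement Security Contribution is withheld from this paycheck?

Retirement Security Contribution: cap $279,640.00 − YTD $278,359.00 = $1,281.00 subject; 1% × $1,281.00 = $12.81

$12.81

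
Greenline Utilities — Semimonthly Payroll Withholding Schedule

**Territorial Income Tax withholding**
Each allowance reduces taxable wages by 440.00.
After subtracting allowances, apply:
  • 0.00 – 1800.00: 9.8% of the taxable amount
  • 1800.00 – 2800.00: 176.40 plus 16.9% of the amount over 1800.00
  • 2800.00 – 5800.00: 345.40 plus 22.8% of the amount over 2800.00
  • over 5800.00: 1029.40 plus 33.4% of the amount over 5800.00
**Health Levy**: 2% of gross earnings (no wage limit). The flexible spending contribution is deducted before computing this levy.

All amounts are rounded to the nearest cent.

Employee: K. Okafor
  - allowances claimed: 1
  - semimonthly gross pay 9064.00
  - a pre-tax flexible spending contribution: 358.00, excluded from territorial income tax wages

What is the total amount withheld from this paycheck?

Territorial Income Tax: taxable = 9064.00 − 358.00 − 1×440.00 = 8266.00
  1029.40 + 33.4% × (8266.00 − 5800.00) = 1029.40 + 33.4% × 2466.00 = 1853.04
Health Levy: 2% × 8706.00 = 174.12
Total: 1853.04 + 174.12 = 2027.16

2027.16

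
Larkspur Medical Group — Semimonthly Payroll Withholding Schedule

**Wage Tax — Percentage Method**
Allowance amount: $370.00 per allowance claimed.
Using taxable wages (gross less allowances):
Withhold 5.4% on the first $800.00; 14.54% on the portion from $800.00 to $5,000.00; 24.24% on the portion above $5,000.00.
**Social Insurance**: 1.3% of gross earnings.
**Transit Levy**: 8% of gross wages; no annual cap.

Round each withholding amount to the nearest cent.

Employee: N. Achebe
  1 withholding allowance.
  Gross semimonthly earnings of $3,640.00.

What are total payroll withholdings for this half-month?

$740.86

Wage Tax: taxable = $3,640.00 − 1×$370.00 = $3,270.00
  $43.20 + 14.54% × ($3,270.00 − $800.00) = $43.20 + 14.54% × $2,470.00 = $402.34
Social Insurance: 1.3% × $3,640.00 = $47.32
Transit Levy: 8% × $3,640.00 = $291.20
Total: $402.34 + $47.32 + $291.20 = $740.86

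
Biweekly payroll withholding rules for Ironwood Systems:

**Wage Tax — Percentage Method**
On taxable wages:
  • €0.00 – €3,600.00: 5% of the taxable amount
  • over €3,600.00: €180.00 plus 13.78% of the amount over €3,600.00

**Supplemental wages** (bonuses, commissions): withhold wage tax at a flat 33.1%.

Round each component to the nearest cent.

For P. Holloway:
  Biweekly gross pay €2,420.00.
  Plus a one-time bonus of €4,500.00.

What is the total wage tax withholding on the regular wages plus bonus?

Wage Tax: taxable = €2,420.00
  5% × €2,420.00 = €121.00
Supplemental (33.1% flat on bonus): 33.1% × €4,500.00 = €1,489.50
Total wage tax: €121.00 + €1,489.50 = €1,610.50

€1,610.50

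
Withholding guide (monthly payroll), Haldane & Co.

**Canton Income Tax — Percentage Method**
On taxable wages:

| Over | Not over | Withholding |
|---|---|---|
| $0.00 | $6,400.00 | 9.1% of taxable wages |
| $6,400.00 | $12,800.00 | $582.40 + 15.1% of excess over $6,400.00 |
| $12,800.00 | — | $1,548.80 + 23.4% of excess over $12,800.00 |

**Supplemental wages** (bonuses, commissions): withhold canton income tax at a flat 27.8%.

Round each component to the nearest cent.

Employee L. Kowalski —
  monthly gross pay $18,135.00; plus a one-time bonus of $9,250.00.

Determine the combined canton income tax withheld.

$5,368.69

Canton Income Tax: taxable = $18,135.00
  $1,548.80 + 23.4% × ($18,135.00 − $12,800.00) = $1,548.80 + 23.4% × $5,335.00 = $2,797.19
Supplemental (27.8% flat on bonus): 27.8% × $9,250.00 = $2,571.50
Total canton income tax: $2,797.19 + $2,571.50 = $5,368.69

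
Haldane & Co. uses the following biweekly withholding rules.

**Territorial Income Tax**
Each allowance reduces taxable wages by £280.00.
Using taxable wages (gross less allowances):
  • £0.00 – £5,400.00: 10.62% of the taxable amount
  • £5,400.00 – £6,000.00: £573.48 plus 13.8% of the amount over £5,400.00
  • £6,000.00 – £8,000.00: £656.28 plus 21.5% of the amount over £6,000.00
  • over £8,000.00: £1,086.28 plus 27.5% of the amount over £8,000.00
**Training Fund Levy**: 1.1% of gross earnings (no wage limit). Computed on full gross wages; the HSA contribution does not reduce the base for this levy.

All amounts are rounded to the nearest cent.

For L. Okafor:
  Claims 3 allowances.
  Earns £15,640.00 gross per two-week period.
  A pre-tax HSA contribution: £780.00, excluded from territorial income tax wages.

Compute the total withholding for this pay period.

Territorial Income Tax: taxable = £15,640.00 − £780.00 − 3×£280.00 = £14,020.00
  £1,086.28 + 27.5% × (£14,020.00 − £8,000.00) = £1,086.28 + 27.5% × £6,020.00 = £2,741.78
Training Fund Levy: 1.1% × £15,640.00 = £172.04
Total: £2,741.78 + £172.04 = £2,913.82

£2,913.82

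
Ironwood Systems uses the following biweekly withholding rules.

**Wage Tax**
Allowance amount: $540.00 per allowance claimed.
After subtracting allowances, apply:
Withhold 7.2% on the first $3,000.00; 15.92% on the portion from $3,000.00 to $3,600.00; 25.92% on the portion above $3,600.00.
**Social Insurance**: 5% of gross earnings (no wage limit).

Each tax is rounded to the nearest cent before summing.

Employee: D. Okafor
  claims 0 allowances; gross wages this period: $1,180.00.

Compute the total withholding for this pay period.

Wage Tax: taxable = $1,180.00
  7.2% × $1,180.00 = $84.96
Social Insurance: 5% × $1,180.00 = $59.00
Total: $84.96 + $59.00 = $143.96

$143.96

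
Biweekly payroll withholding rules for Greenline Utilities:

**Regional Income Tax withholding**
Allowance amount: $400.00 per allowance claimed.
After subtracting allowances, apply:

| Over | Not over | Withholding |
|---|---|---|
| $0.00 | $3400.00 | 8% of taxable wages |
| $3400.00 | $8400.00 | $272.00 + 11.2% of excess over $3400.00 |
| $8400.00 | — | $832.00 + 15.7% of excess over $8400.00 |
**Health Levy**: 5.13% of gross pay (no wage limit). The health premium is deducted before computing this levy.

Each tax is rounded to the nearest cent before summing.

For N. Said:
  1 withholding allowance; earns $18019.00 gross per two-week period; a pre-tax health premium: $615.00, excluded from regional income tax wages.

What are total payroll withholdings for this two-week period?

Regional Income Tax: taxable = $18019.00 − $615.00 − 1×$400.00 = $17004.00
  $832.00 + 15.7% × ($17004.00 − $8400.00) = $832.00 + 15.7% × $8604.00 = $2182.83
Health Levy: 5.13% × $17404.00 = $892.83
Total: $2182.83 + $892.83 = $3075.66

$3075.66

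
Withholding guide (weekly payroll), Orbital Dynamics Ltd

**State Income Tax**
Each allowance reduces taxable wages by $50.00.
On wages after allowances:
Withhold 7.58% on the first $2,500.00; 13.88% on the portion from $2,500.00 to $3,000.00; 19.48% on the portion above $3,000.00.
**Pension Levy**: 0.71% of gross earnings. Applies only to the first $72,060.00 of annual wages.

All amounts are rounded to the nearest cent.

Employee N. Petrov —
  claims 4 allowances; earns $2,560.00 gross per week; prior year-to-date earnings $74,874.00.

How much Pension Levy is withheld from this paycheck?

$0.00

Pension Levy: YTD $74,874.00 ≥ cap $72,060.00 → $0.00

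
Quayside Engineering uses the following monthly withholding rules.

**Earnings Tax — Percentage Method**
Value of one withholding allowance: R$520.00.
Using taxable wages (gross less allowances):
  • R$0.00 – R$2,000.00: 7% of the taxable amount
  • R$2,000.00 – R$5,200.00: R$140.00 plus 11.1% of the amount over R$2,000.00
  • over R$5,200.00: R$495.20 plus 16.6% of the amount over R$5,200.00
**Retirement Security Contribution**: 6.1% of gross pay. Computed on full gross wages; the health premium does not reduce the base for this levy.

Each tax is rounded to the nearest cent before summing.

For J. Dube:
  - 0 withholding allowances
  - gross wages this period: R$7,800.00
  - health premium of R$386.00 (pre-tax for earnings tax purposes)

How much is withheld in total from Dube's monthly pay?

R$1,338.52

Earnings Tax: taxable = R$7,800.00 − R$386.00 = R$7,414.00
  R$495.20 + 16.6% × (R$7,414.00 − R$5,200.00) = R$495.20 + 16.6% × R$2,214.00 = R$862.72
Retirement Security Contribution: 6.1% × R$7,800.00 = R$475.80
Total: R$862.72 + R$475.80 = R$1,338.52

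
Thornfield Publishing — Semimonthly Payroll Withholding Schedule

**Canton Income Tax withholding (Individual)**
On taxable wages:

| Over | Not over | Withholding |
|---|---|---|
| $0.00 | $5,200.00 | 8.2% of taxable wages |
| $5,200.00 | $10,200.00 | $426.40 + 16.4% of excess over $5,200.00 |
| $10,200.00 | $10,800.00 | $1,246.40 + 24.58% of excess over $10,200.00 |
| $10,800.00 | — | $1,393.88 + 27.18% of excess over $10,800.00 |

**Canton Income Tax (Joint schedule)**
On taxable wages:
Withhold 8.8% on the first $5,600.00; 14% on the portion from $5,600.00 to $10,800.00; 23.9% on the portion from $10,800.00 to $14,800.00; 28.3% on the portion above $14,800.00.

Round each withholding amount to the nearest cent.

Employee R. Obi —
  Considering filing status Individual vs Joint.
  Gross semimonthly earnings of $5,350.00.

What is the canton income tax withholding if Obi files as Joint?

$470.80

Canton Income Tax (Joint): taxable = $5,350.00
  8.8% × $5,350.00 = $470.80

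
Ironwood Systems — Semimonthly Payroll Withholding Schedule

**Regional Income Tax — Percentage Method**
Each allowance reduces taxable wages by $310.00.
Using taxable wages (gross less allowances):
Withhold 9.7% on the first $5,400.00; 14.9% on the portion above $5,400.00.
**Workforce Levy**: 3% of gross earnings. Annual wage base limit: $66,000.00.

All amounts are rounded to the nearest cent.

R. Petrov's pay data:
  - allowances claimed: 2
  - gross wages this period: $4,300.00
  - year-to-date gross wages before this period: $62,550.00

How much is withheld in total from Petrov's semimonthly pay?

$460.46

Regional Income Tax: taxable = $4,300.00 − 2×$310.00 = $3,680.00
  9.7% × $3,680.00 = $356.96
Workforce Levy: cap $66,000.00 − YTD $62,550.00 = $3,450.00 subject; 3% × $3,450.00 = $103.50
Total: $356.96 + $103.50 = $460.46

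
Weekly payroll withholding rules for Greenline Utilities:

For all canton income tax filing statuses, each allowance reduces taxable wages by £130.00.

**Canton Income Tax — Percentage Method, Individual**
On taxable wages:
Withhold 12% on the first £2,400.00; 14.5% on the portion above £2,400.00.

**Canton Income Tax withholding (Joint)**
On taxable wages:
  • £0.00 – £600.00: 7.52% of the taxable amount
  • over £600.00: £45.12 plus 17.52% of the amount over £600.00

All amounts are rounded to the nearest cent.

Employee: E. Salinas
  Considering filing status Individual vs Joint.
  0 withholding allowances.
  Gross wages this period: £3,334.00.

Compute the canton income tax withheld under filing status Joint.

£524.12

Canton Income Tax (Joint): taxable = £3,334.00
  £45.12 + 17.52% × (£3,334.00 − £600.00) = £45.12 + 17.52% × £2,734.00 = £524.12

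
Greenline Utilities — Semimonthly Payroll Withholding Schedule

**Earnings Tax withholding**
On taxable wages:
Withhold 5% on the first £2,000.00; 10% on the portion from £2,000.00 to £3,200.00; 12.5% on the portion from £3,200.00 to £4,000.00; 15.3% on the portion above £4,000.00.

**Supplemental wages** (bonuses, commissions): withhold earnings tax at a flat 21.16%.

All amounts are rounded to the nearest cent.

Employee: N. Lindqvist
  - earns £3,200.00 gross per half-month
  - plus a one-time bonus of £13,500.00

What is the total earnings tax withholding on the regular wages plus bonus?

Earnings Tax: taxable = £3,200.00
  £100.00 + 10% × (£3,200.00 − £2,000.00) = £100.00 + 10% × £1,200.00 = £220.00
Supplemental (21.16% flat on bonus): 21.16% × £13,500.00 = £2,856.60
Total earnings tax: £220.00 + £2,856.60 = £3,076.60

£3,076.60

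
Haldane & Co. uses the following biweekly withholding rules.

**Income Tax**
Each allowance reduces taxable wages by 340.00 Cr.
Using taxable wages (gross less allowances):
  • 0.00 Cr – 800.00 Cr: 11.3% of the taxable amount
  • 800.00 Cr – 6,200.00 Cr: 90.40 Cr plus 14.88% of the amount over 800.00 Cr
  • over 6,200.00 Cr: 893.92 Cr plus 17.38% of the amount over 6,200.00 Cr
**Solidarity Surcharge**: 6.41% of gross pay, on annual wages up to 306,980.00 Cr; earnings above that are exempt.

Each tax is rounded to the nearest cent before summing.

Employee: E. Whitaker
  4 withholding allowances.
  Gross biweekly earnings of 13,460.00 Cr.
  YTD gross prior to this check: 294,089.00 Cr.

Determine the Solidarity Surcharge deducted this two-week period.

Solidarity Surcharge: cap 306,980.00 Cr − YTD 294,089.00 Cr = 12,891.00 Cr subject; 6.41% × 12,891.00 Cr = 826.31 Cr

826.31 Cr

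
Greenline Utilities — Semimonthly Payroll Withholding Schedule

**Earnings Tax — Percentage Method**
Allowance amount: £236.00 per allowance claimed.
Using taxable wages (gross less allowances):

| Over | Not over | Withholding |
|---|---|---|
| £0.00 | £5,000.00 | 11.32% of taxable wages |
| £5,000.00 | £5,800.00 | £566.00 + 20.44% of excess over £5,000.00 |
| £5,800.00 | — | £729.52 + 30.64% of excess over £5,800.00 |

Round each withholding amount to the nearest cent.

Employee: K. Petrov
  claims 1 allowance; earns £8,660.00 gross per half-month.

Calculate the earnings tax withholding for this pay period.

£1,533.51

Earnings Tax: taxable = £8,660.00 − 1×£236.00 = £8,424.00
  £729.52 + 30.64% × (£8,424.00 − £5,800.00) = £729.52 + 30.64% × £2,624.00 = £1,533.51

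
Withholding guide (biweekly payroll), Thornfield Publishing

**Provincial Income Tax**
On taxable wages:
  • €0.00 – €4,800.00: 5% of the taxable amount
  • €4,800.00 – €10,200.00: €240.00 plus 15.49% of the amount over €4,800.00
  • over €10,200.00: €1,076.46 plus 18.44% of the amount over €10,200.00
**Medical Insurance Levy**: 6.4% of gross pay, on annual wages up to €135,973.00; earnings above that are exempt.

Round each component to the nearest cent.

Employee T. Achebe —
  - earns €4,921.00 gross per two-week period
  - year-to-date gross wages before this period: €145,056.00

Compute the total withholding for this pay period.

Provincial Income Tax: taxable = €4,921.00
  €240.00 + 15.49% × (€4,921.00 − €4,800.00) = €240.00 + 15.49% × €121.00 = €258.74
Medical Insurance Levy: YTD €145,056.00 ≥ cap €135,973.00 → €0.00
Total: €258.74 + €0.00 = €258.74

€258.74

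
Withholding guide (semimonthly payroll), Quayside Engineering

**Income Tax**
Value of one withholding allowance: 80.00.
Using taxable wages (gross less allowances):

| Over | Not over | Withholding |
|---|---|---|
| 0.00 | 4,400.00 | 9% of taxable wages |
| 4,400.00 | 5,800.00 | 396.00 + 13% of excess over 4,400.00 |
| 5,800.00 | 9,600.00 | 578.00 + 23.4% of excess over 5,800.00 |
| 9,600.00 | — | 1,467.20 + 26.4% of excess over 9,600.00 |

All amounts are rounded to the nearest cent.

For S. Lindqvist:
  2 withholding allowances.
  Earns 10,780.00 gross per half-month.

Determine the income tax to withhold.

1,736.48

Income Tax: taxable = 10,780.00 − 2×80.00 = 10,620.00
  1,467.20 + 26.4% × (10,620.00 − 9,600.00) = 1,467.20 + 26.4% × 1,020.00 = 1,736.48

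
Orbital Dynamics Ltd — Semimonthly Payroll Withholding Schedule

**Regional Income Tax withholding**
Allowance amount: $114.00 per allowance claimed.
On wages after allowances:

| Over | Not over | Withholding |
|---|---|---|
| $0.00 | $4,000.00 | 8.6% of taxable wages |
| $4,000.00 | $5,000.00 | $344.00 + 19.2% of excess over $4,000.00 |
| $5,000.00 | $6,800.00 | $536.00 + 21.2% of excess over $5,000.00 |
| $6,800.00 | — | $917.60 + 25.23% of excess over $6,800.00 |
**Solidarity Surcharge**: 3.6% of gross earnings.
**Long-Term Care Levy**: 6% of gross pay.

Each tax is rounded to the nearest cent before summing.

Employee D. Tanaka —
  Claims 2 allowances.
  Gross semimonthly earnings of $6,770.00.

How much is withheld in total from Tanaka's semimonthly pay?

$1,512.82

Regional Income Tax: taxable = $6,770.00 − 2×$114.00 = $6,542.00
  $536.00 + 21.2% × ($6,542.00 − $5,000.00) = $536.00 + 21.2% × $1,542.00 = $862.90
Solidarity Surcharge: 3.6% × $6,770.00 = $243.72
Long-Term Care Levy: 6% × $6,770.00 = $406.20
Total: $862.90 + $243.72 + $406.20 = $1,512.82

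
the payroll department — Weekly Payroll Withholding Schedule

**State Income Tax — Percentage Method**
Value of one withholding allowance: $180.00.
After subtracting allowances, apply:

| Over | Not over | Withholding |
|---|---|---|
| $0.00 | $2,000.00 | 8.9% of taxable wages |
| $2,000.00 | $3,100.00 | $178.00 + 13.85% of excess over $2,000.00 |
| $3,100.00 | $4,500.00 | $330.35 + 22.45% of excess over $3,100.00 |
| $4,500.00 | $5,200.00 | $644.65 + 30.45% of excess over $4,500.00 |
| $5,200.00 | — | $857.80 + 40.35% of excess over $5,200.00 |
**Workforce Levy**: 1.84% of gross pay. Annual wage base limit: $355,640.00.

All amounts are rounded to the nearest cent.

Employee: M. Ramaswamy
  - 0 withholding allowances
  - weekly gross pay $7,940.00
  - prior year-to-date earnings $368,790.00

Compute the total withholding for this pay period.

$1,963.39

State Income Tax: taxable = $7,940.00
  $857.80 + 40.35% × ($7,940.00 − $5,200.00) = $857.80 + 40.35% × $2,740.00 = $1,963.39
Workforce Levy: YTD $368,790.00 ≥ cap $355,640.00 → $0.00
Total: $1,963.39 + $0.00 = $1,963.39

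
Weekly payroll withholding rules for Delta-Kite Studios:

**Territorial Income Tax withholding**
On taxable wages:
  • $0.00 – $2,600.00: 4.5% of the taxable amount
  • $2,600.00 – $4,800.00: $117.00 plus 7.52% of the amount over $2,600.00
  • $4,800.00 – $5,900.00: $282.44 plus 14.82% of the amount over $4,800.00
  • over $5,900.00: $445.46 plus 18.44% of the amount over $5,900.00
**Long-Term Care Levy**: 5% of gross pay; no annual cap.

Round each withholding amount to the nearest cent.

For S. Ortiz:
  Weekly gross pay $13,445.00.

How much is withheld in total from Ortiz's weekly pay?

$2,509.01

Territorial Income Tax: taxable = $13,445.00
  $445.46 + 18.44% × ($13,445.00 − $5,900.00) = $445.46 + 18.44% × $7,545.00 = $1,836.76
Long-Term Care Levy: 5% × $13,445.00 = $672.25
Total: $1,836.76 + $672.25 = $2,509.01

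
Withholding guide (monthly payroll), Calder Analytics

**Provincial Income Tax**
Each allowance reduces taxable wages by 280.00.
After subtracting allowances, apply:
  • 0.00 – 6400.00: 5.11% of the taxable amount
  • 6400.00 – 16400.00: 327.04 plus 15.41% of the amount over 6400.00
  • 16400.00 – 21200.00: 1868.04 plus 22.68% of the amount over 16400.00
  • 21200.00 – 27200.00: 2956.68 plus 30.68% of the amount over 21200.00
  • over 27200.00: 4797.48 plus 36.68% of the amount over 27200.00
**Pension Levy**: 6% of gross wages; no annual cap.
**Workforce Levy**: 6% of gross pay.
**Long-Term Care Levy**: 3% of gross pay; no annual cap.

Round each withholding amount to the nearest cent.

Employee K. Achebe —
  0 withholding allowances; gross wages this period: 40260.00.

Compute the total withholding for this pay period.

15626.89

Provincial Income Tax: taxable = 40260.00
  4797.48 + 36.68% × (40260.00 − 27200.00) = 4797.48 + 36.68% × 13060.00 = 9587.89
Pension Levy: 6% × 40260.00 = 2415.60
Workforce Levy: 6% × 40260.00 = 2415.60
Long-Term Care Levy: 3% × 40260.00 = 1207.80
Total: 9587.89 + 2415.60 + 2415.60 + 1207.80 = 15626.89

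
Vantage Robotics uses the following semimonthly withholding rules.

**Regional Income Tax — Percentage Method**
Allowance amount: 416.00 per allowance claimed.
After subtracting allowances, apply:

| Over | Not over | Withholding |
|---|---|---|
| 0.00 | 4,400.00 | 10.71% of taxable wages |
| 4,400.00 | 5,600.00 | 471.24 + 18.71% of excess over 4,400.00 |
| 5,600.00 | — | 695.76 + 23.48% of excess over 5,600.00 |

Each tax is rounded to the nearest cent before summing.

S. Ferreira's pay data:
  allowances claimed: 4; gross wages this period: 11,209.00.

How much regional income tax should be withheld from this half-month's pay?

Regional Income Tax: taxable = 11,209.00 − 4×416.00 = 9,545.00
  695.76 + 23.48% × (9,545.00 − 5,600.00) = 695.76 + 23.48% × 3,945.00 = 1,622.05

1,622.05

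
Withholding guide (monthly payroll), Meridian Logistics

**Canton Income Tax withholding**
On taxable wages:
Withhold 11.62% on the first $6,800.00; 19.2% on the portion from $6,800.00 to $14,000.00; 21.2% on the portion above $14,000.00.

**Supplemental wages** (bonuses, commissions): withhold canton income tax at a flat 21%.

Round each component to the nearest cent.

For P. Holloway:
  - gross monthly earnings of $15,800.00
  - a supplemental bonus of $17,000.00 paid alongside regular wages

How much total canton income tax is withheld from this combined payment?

Canton Income Tax: taxable = $15,800.00
  $2,172.56 + 21.2% × ($15,800.00 − $14,000.00) = $2,172.56 + 21.2% × $1,800.00 = $2,554.16
Supplemental (21% flat on bonus): 21% × $17,000.00 = $3,570.00
Total canton income tax: $2,554.16 + $3,570.00 = $6,124.16

$6,124.16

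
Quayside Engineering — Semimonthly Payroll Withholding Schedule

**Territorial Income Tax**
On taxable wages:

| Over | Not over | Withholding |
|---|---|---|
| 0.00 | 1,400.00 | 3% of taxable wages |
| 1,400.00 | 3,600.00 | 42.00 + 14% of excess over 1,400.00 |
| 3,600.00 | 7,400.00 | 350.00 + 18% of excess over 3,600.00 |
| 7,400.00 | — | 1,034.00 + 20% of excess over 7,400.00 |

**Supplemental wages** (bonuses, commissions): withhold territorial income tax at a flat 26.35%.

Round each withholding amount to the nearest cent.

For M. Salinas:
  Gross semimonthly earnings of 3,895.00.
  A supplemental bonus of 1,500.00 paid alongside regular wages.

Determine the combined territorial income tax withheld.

798.35

Territorial Income Tax: taxable = 3,895.00
  350.00 + 18% × (3,895.00 − 3,600.00) = 350.00 + 18% × 295.00 = 403.10
Supplemental (26.35% flat on bonus): 26.35% × 1,500.00 = 395.25
Total territorial income tax: 403.10 + 395.25 = 798.35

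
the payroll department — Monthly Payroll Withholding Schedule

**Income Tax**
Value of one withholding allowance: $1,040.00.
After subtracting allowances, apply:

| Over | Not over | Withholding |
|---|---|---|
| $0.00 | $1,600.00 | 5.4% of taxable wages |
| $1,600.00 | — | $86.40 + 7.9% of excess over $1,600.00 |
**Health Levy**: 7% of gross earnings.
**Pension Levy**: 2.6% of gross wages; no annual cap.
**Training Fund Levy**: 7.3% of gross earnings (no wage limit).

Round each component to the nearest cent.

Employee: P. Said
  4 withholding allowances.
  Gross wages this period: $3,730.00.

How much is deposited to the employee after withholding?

Income Tax: taxable = $3,730.00 − 4×$1,040.00 = $-430.00
  Taxable ≤ 0 → $0.00
Health Levy: 7% × $3,730.00 = $261.10
Pension Levy: 2.6% × $3,730.00 = $96.98
Training Fund Levy: 7.3% × $3,730.00 = $272.29
Total withheld: $0.00 + $261.10 + $96.98 + $272.29 = $630.37
Net pay: $3,730.00 − $630.37 = $3,099.63

$3,099.63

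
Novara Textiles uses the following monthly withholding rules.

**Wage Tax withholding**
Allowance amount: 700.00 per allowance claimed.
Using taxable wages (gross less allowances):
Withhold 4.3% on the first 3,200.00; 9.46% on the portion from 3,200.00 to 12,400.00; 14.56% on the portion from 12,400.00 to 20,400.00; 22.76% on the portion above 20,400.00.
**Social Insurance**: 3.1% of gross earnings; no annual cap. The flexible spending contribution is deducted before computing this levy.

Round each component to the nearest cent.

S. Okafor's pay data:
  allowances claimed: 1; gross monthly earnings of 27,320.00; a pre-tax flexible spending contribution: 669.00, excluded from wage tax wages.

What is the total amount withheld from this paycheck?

Wage Tax: taxable = 27,320.00 − 669.00 − 1×700.00 = 25,951.00
  2,172.72 + 22.76% × (25,951.00 − 20,400.00) = 2,172.72 + 22.76% × 5,551.00 = 3,436.13
Social Insurance: 3.1% × 26,651.00 = 826.18
Total: 3,436.13 + 826.18 = 4,262.31

4,262.31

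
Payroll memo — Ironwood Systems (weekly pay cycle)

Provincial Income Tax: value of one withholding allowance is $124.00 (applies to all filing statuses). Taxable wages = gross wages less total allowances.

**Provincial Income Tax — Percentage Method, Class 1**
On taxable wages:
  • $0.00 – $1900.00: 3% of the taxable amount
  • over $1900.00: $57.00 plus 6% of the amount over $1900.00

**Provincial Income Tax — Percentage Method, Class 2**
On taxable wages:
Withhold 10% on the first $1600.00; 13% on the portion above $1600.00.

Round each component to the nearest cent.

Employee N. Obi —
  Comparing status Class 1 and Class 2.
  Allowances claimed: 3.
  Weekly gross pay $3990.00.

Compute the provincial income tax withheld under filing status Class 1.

Provincial Income Tax (Class 1): taxable = $3990.00 − 3×$124.00 = $3618.00
  $57.00 + 6% × ($3618.00 − $1900.00) = $57.00 + 6% × $1718.00 = $160.08

$160.08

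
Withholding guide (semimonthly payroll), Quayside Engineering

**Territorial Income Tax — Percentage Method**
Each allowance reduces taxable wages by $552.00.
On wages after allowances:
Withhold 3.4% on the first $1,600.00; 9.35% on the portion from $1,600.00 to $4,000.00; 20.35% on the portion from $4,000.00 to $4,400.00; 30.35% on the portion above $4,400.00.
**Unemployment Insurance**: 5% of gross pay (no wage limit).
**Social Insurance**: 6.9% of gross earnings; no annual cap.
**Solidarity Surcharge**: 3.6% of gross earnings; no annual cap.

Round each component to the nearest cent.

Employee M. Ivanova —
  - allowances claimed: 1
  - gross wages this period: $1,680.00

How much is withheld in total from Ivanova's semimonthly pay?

$298.75

Territorial Income Tax: taxable = $1,680.00 − 1×$552.00 = $1,128.00
  3.4% × $1,128.00 = $38.35
Unemployment Insurance: 5% × $1,680.00 = $84.00
Social Insurance: 6.9% × $1,680.00 = $115.92
Solidarity Surcharge: 3.6% × $1,680.00 = $60.48
Total: $38.35 + $84.00 + $115.92 + $60.48 = $298.75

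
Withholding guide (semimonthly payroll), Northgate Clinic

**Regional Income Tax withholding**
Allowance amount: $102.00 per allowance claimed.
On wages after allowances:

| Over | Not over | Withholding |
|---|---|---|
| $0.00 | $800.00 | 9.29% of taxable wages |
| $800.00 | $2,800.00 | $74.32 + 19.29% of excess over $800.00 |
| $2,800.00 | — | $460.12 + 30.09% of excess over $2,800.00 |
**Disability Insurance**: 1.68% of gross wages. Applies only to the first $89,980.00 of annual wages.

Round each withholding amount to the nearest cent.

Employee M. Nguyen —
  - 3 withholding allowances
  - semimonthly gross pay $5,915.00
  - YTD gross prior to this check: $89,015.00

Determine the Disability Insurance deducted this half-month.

$16.21

Disability Insurance: cap $89,980.00 − YTD $89,015.00 = $965.00 subject; 1.68% × $965.00 = $16.21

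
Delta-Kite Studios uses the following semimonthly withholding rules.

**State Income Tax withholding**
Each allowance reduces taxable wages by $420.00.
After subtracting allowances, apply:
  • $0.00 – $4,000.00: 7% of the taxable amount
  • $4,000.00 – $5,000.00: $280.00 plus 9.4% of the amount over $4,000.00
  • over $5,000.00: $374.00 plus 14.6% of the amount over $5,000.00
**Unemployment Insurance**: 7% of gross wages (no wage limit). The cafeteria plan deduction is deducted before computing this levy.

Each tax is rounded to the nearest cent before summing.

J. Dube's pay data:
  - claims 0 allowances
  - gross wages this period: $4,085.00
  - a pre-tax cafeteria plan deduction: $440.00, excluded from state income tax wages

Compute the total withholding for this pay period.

$510.30

State Income Tax: taxable = $4,085.00 − $440.00 = $3,645.00
  7% × $3,645.00 = $255.15
Unemployment Insurance: 7% × $3,645.00 = $255.15
Total: $255.15 + $255.15 = $510.30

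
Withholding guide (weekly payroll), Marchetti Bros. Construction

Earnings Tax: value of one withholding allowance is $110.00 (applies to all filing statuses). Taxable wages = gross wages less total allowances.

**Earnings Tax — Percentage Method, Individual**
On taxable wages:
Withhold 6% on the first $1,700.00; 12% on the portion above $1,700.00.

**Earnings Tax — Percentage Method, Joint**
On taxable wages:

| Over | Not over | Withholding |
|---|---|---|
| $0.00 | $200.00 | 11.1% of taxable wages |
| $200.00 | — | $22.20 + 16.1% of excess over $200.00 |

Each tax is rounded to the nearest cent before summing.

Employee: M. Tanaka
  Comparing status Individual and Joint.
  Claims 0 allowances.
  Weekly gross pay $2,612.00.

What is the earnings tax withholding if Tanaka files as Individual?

Earnings Tax (Individual): taxable = $2,612.00
  $102.00 + 12% × ($2,612.00 − $1,700.00) = $102.00 + 12% × $912.00 = $211.44

$211.44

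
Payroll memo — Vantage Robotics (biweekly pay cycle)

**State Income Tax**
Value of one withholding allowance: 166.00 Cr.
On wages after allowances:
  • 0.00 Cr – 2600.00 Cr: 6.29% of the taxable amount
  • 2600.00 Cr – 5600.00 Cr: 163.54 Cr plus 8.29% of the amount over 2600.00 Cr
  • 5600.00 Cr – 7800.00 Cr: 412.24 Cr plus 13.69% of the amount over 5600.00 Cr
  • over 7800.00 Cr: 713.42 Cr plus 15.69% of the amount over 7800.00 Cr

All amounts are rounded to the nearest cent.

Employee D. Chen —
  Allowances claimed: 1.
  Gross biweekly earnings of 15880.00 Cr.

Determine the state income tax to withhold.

1955.13 Cr

State Income Tax: taxable = 15880.00 Cr − 1×166.00 Cr = 15714.00 Cr
  713.42 Cr + 15.69% × (15714.00 Cr − 7800.00 Cr) = 713.42 Cr + 15.69% × 7914.00 Cr = 1955.13 Cr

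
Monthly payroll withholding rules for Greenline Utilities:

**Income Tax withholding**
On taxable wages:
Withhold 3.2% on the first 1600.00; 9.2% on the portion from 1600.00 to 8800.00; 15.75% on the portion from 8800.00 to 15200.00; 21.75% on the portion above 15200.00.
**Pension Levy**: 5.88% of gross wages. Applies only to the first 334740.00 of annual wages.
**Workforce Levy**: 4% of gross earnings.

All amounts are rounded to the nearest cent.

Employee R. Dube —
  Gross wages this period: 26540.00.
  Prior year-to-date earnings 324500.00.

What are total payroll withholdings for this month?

5851.76

Income Tax: taxable = 26540.00
  1721.60 + 21.75% × (26540.00 − 15200.00) = 1721.60 + 21.75% × 11340.00 = 4188.05
Pension Levy: cap 334740.00 − YTD 324500.00 = 10240.00 subject; 5.88% × 10240.00 = 602.11
Workforce Levy: 4% × 26540.00 = 1061.60
Total: 4188.05 + 602.11 + 1061.60 = 5851.76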